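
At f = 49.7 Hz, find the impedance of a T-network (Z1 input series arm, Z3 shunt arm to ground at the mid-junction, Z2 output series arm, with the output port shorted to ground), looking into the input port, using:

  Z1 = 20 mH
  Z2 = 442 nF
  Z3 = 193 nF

Step 1 — Angular frequency: ω = 2π·f = 2π·49.7 = 312.3 rad/s.
Step 2 — Component impedances:
  Z1: Z = jωL = j·312.3·0.02 = 0 + j6.245 Ω
  Z2: Z = 1/(jωC) = -j/(ω·C) = 0 - j7245 Ω
  Z3: Z = 1/(jωC) = -j/(ω·C) = 0 - j1.659e+04 Ω
Step 3 — With the output port shorted to ground, the output series arm Z2 runs from the junction to ground; the shunt arm Z3 also runs from the junction to ground. They appear in parallel: Z3 || Z2 = 0 - j5043 Ω.
Step 4 — Series with input arm Z1: Z_in = Z1 + (Z3 || Z2) = 0 - j5037 Ω = 5037∠-90.0° Ω.

Z = 0 - j5037 Ω = 5037∠-90.0° Ω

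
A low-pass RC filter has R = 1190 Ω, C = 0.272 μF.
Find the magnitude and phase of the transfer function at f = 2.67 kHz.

Step 1 — Angular frequency: ω = 2π·2670 = 1.678e+04 rad/s.
Step 2 — Transfer function: H(jω) = 1/(1 + jωRC).
Step 3 — Denominator: 1 + jωRC = 1 + j·1.678e+04·1190·2.72e-07 = 1 + j5.43.
Step 4 — H = 0.0328 - j0.1781.
Step 5 — Magnitude: |H| = 0.1811 (-14.8 dB); phase: φ = -79.6°.

|H| = 0.1811 (-14.8 dB), φ = -79.6°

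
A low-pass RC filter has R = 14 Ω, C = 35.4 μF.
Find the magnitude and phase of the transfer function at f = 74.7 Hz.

Step 1 — Angular frequency: ω = 2π·74.7 = 469.4 rad/s.
Step 2 — Transfer function: H(jω) = 1/(1 + jωRC).
Step 3 — Denominator: 1 + jωRC = 1 + j·469.4·14·3.54e-05 = 1 + j0.2326.
Step 4 — H = 0.9487 - j0.2207.
Step 5 — Magnitude: |H| = 0.974 (-0.2 dB); phase: φ = -13.1°.

|H| = 0.974 (-0.2 dB), φ = -13.1°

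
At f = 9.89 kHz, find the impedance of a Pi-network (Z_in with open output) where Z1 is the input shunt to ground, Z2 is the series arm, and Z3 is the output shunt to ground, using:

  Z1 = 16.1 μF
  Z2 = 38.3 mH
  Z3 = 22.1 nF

Step 1 — Angular frequency: ω = 2π·f = 2π·9890 = 6.214e+04 rad/s.
Step 2 — Component impedances:
  Z1: Z = 1/(jωC) = -j/(ω·C) = 0 - j0.9995 Ω
  Z2: Z = jωL = j·6.214e+04·0.0383 = 0 + j2380 Ω
  Z3: Z = 1/(jωC) = -j/(ω·C) = 0 - j728.2 Ω
Step 3 — With open output, the series arm Z2 and the output shunt Z3 appear in series to ground: Z2 + Z3 = 0 + j1652 Ω.
Step 4 — Parallel with input shunt Z1: Z_in = Z1 || (Z2 + Z3) = 0 - j1 Ω = 1∠-90.0° Ω.

Z = 0 - j1 Ω = 1∠-90.0° Ω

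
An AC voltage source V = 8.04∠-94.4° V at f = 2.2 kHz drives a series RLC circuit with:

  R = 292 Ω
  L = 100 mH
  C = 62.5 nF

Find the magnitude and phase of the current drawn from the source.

Step 1 — Angular frequency: ω = 2π·f = 2π·2200 = 1.382e+04 rad/s.
Step 2 — Component impedances:
  R: Z = R = 292 Ω
  L: Z = jωL = j·1.382e+04·0.1 = 0 + j1382 Ω
  C: Z = 1/(jωC) = -j/(ω·C) = 0 - j1157 Ω
Step 3 — Series combination: Z_total = R + L + C = 292 + j224.8 Ω = 368.5∠37.6° Ω.
Step 4 — Source phasor: V = 8.04∠-94.4° V = -0.6168 - j8.016 V.
Step 5 — Ohm's law: I = V / Z_total = (-0.6168 - j8.016) / (292 + j224.8) = -0.0146 - j0.01622 A.
Step 6 — Convert to polar: |I| = 0.02182 A, ∠I = -132.0°.

I = 0.02182∠-132.0° A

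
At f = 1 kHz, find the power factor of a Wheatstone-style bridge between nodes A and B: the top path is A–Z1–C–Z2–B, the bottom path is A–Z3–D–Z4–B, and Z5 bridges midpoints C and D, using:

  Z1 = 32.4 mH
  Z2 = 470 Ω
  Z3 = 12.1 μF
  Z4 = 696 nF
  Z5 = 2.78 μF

Step 1 — Angular frequency: ω = 2π·f = 2π·1000 = 6283 rad/s.
Step 2 — Component impedances:
  Z1: Z = jωL = j·6283·0.0324 = 0 + j203.6 Ω
  Z2: Z = R = 470 Ω
  Z3: Z = 1/(jωC) = -j/(ω·C) = 0 - j13.15 Ω
  Z4: Z = 1/(jωC) = -j/(ω·C) = 0 - j228.7 Ω
  Z5: Z = 1/(jωC) = -j/(ω·C) = 0 - j57.25 Ω
Step 3 — Bridge requires nodal analysis (the Z5 bridge couples midpoints C and D, so the two paths cannot be reduced to a simple series/parallel combination). Setting node B to ground and injecting 1 A at node A, the 3-node admittance system at A, C, D solves to V_A = Z_AB = 73.66 - j194.5 Ω = 207.9∠-69.3° Ω.
Step 4 — Power factor: PF = cos(φ) = Re(Z)/|Z| = 73.66/207.9 = 0.3543.
Step 5 — Type: Im(Z) = -194.5 ⇒ leading (phase φ = -69.3°).

PF = 0.3543 (leading, φ = -69.3°)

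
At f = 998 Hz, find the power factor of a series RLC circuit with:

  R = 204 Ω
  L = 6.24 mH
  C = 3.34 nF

Step 1 — Angular frequency: ω = 2π·f = 2π·998 = 6271 rad/s.
Step 2 — Component impedances:
  R: Z = R = 204 Ω
  L: Z = jωL = j·6271·0.00624 = 0 + j39.13 Ω
  C: Z = 1/(jωC) = -j/(ω·C) = 0 - j4.775e+04 Ω
Step 3 — Series combination: Z_total = R + L + C = 204 - j4.771e+04 Ω = 4.771e+04∠-89.8° Ω.
Step 4 — Power factor: PF = cos(φ) = Re(Z)/|Z| = 204/4.771e+04 = 0.004276.
Step 5 — Type: Im(Z) = -4.771e+04 ⇒ leading (phase φ = -89.8°).

PF = 0.004276 (leading, φ = -89.8°)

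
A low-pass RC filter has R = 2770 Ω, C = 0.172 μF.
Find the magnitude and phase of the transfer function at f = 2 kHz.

Step 1 — Angular frequency: ω = 2π·2000 = 1.257e+04 rad/s.
Step 2 — Transfer function: H(jω) = 1/(1 + jωRC).
Step 3 — Denominator: 1 + jωRC = 1 + j·1.257e+04·2770·1.72e-07 = 1 + j5.987.
Step 4 — H = 0.02714 - j0.1625.
Step 5 — Magnitude: |H| = 0.1647 (-15.7 dB); phase: φ = -80.5°.

|H| = 0.1647 (-15.7 dB), φ = -80.5°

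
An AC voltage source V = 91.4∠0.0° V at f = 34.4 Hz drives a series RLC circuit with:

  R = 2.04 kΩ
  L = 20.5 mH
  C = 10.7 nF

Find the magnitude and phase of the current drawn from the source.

Step 1 — Angular frequency: ω = 2π·f = 2π·34.4 = 216.1 rad/s.
Step 2 — Component impedances:
  R: Z = R = 2040 Ω
  L: Z = jωL = j·216.1·0.0205 = 0 + j4.431 Ω
  C: Z = 1/(jωC) = -j/(ω·C) = 0 - j4.324e+05 Ω
Step 3 — Series combination: Z_total = R + L + C = 2040 - j4.324e+05 Ω = 4.324e+05∠-89.7° Ω.
Step 4 — Source phasor: V = 91.4∠0.0° V = 91.4 V.
Step 5 — Ohm's law: I = V / Z_total = (91.4) / (2040 - j4.324e+05) = 9.973e-07 + j0.0002114 A.
Step 6 — Convert to polar: |I| = 0.0002114 A, ∠I = 89.7°.

I = 0.0002114∠89.7° A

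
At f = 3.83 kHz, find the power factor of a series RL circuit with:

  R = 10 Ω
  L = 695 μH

Step 1 — Angular frequency: ω = 2π·f = 2π·3830 = 2.406e+04 rad/s.
Step 2 — Component impedances:
  R: Z = R = 10 Ω
  L: Z = jωL = j·2.406e+04·0.000695 = 0 + j16.72 Ω
Step 3 — Series combination: Z_total = R + L = 10 + j16.72 Ω = 19.49∠59.1° Ω.
Step 4 — Power factor: PF = cos(φ) = Re(Z)/|Z| = 10/19.486 = 0.5132.
Step 5 — Type: Im(Z) = 16.72 ⇒ lagging (phase φ = 59.1°).

PF = 0.5132 (lagging, φ = 59.1°)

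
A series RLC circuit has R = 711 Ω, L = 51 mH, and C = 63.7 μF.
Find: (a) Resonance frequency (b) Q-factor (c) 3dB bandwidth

Step 1 — Resonance: ω₀ = 1/√(LC) = 1/√(0.051·6.37e-05) = 554.8 rad/s.
Step 2 — f₀ = ω₀/(2π) = 88.3 Hz.
Step 3 — Series Q: Q = ω₀L/R = 554.8·0.051/711 = 0.0398.
Step 4 — Bandwidth: Δω = ω₀/Q = 1.394e+04 rad/s; BW = Δω/(2π) = 2219 Hz.

(a) f₀ = 88.3 Hz  (b) Q = 0.0398  (c) BW = 2219 Hz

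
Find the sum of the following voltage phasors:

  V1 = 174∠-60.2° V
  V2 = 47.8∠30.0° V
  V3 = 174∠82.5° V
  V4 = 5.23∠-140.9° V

Step 1 — Convert each phasor to rectangular form:
  V1 = 174·(cos(-60.2°) + j·sin(-60.2°)) = 86.47 - j151 V
  V2 = 47.8·(cos(30.0°) + j·sin(30.0°)) = 41.4 + j23.9 V
  V3 = 174·(cos(82.5°) + j·sin(82.5°)) = 22.71 + j172.5 V
  V4 = 5.23·(cos(-140.9°) + j·sin(-140.9°)) = -4.059 - j3.298 V
Step 2 — Sum components: V_total = 146.5 + j42.12 V.
Step 3 — Convert to polar: |V_total| = 152.5 V, ∠V_total = 16.0°.

V_total = 152.5∠16.0° V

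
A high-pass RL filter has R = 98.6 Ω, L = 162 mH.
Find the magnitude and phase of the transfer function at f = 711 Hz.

Step 1 — Angular frequency: ω = 2π·711 = 4467 rad/s.
Step 2 — Transfer function: H(jω) = jωL/(R + jωL).
Step 3 — Numerator jωL = j·723.7; denominator R + jωL = 98.6 + j723.7.
Step 4 — H = 0.9818 + j0.1338.
Step 5 — Magnitude: |H| = 0.9908 (-0.1 dB); phase: φ = 7.8°.

|H| = 0.9908 (-0.1 dB), φ = 7.8°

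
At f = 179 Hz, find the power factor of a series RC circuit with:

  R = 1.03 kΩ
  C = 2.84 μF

Step 1 — Angular frequency: ω = 2π·f = 2π·179 = 1125 rad/s.
Step 2 — Component impedances:
  R: Z = R = 1030 Ω
  C: Z = 1/(jωC) = -j/(ω·C) = 0 - j313.1 Ω
Step 3 — Series combination: Z_total = R + C = 1030 - j313.1 Ω = 1077∠-16.9° Ω.
Step 4 — Power factor: PF = cos(φ) = Re(Z)/|Z| = 1030/1076.5 = 0.9568.
Step 5 — Type: Im(Z) = -313.1 ⇒ leading (phase φ = -16.9°).

PF = 0.9568 (leading, φ = -16.9°)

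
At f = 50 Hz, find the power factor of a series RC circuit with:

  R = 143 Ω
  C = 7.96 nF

Step 1 — Angular frequency: ω = 2π·f = 2π·50 = 314.2 rad/s.
Step 2 — Component impedances:
  R: Z = R = 143 Ω
  C: Z = 1/(jωC) = -j/(ω·C) = 0 - j3.999e+05 Ω
Step 3 — Series combination: Z_total = R + C = 143 - j3.999e+05 Ω = 3.999e+05∠-90.0° Ω.
Step 4 — Power factor: PF = cos(φ) = Re(Z)/|Z| = 143/3.999e+05 = 0.0003576.
Step 5 — Type: Im(Z) = -3.999e+05 ⇒ leading (phase φ = -90.0°).

PF = 0.0003576 (leading, φ = -90.0°)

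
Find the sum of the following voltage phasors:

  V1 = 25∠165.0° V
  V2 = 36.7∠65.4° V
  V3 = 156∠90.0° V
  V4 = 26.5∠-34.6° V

Step 1 — Convert each phasor to rectangular form:
  V1 = 25·(cos(165.0°) + j·sin(165.0°)) = -24.15 + j6.47 V
  V2 = 36.7·(cos(65.4°) + j·sin(65.4°)) = 15.28 + j33.37 V
  V3 = 156·(cos(90.0°) + j·sin(90.0°)) = 0 + j156 V
  V4 = 26.5·(cos(-34.6°) + j·sin(-34.6°)) = 21.81 - j15.05 V
Step 2 — Sum components: V_total = 12.94 + j180.8 V.
Step 3 — Convert to polar: |V_total| = 181.3 V, ∠V_total = 85.9°.

V_total = 181.3∠85.9° V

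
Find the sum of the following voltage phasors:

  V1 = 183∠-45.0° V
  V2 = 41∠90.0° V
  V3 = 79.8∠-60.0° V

Step 1 — Convert each phasor to rectangular form:
  V1 = 183·(cos(-45.0°) + j·sin(-45.0°)) = 129.4 - j129.4 V
  V2 = 41·(cos(90.0°) + j·sin(90.0°)) = 0 + j41 V
  V3 = 79.8·(cos(-60.0°) + j·sin(-60.0°)) = 39.9 - j69.11 V
Step 2 — Sum components: V_total = 169.3 - j157.5 V.
Step 3 — Convert to polar: |V_total| = 231.2 V, ∠V_total = -42.9°.

V_total = 231.2∠-42.9° V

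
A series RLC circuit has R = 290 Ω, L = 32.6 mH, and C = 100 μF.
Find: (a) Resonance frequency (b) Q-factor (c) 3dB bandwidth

Step 1 — Resonance condition Im(Z)=0 gives ω₀ = 1/√(LC).
Step 2 — ω₀ = 1/√(0.0326·0.0001) = 553.8 rad/s.
Step 3 — f₀ = ω₀/(2π) = 88.15 Hz.
Step 4 — Series Q: Q = ω₀L/R = 553.8·0.0326/290 = 0.06226.
Step 5 — 3dB bandwidth: Δω = ω₀/Q = 8896 rad/s; BW = Δω/(2π) = 1416 Hz.

(a) f₀ = 88.15 Hz  (b) Q = 0.06226  (c) BW = 1416 Hz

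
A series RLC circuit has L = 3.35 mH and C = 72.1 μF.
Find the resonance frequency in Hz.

Step 1 — Resonance condition Im(Z)=0 gives ω₀ = 1/√(LC).
Step 2 — ω₀ = 1/√(0.00335·7.21e-05) = 2035 rad/s.
Step 3 — f₀ = ω₀/(2π) = 323.8 Hz.

f₀ = 323.8 Hz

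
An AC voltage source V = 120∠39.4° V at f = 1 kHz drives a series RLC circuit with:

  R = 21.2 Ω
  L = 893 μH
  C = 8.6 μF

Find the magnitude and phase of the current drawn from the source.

Step 1 — Angular frequency: ω = 2π·f = 2π·1000 = 6283 rad/s.
Step 2 — Component impedances:
  R: Z = R = 21.2 Ω
  L: Z = jωL = j·6283·0.000893 = 0 + j5.611 Ω
  C: Z = 1/(jωC) = -j/(ω·C) = 0 - j18.51 Ω
Step 3 — Series combination: Z_total = R + L + C = 21.2 - j12.9 Ω = 24.81∠-31.3° Ω.
Step 4 — Source phasor: V = 120∠39.4° V = 92.73 + j76.17 V.
Step 5 — Ohm's law: I = V / Z_total = (92.73 + j76.17) / (21.2 - j12.9) = 1.597 + j4.565 A.
Step 6 — Convert to polar: |I| = 4.836 A, ∠I = 70.7°.

I = 4.836∠70.7° A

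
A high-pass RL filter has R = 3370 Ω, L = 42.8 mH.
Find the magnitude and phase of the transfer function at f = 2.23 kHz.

Step 1 — Angular frequency: ω = 2π·2230 = 1.401e+04 rad/s.
Step 2 — Transfer function: H(jω) = jωL/(R + jωL).
Step 3 — Numerator jωL = j·599.7; denominator R + jωL = 3370 + j599.7.
Step 4 — H = 0.03069 + j0.1725.
Step 5 — Magnitude: |H| = 0.1752 (-15.1 dB); phase: φ = 79.9°.

|H| = 0.1752 (-15.1 dB), φ = 79.9°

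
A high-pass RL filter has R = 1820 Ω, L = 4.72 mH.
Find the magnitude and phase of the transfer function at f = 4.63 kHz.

Step 1 — Angular frequency: ω = 2π·4630 = 2.909e+04 rad/s.
Step 2 — Transfer function: H(jω) = jωL/(R + jωL).
Step 3 — Numerator jωL = j·137.3; denominator R + jωL = 1820 + j137.3.
Step 4 — H = 0.00566 + j0.07502.
Step 5 — Magnitude: |H| = 0.07523 (-22.5 dB); phase: φ = 85.7°.

|H| = 0.07523 (-22.5 dB), φ = 85.7°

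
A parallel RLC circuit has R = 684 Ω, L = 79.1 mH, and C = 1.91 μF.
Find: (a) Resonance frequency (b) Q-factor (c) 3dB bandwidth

Step 1 — Resonance: ω₀ = 1/√(LC) = 1/√(0.0791·1.91e-06) = 2573 rad/s.
Step 2 — f₀ = ω₀/(2π) = 409.5 Hz.
Step 3 — Parallel Q: Q = R/(ω₀L) = 684/(2573·0.0791) = 3.361.
Step 4 — Bandwidth: Δω = ω₀/Q = 765.4 rad/s; BW = Δω/(2π) = 121.8 Hz.

(a) f₀ = 409.5 Hz  (b) Q = 3.361  (c) BW = 121.8 Hz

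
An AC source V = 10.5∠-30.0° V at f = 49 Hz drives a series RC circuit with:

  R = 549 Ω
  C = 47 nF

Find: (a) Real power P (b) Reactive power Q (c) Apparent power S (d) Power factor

Step 1 — Angular frequency: ω = 2π·f = 2π·49 = 307.9 rad/s.
Step 2 — Component impedances:
  R: Z = R = 549 Ω
  C: Z = 1/(jωC) = -j/(ω·C) = 0 - j6.911e+04 Ω
Step 3 — Series combination: Z_total = R + C = 549 - j6.911e+04 Ω = 6.911e+04∠-89.5° Ω.
Step 4 — Source phasor: V = 10.5∠-30.0° V = 9.093 - j5.25 V.
Step 5 — Current: I = V / Z = 7.701e-05 + j0.000131 A = 0.0001519∠59.5° A.
Step 6 — Complex power: S = V·I* = 1.267e-05 - j0.001595 VA.
Step 7 — Real power: P = Re(S) = 1.267e-05 W.
Step 8 — Reactive power: Q = Im(S) = -0.001595 VAR.
Step 9 — Apparent power: |S| = 0.001595 VA.
Step 10 — Power factor: PF = P/|S| = 0.007944 (leading).

(a) P = 1.267e-05 W  (b) Q = -0.001595 VAR  (c) S = 0.001595 VA  (d) PF = 0.007944 (leading)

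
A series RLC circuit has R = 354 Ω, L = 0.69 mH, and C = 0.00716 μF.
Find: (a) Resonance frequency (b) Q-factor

Step 1 — Resonance condition Im(Z)=0 gives ω₀ = 1/√(LC).
Step 2 — ω₀ = 1/√(0.00069·7.16e-09) = 4.499e+05 rad/s.
Step 3 — f₀ = ω₀/(2π) = 7.16e+04 Hz.
Step 4 — Series Q: Q = ω₀L/R = 4.499e+05·0.00069/354 = 0.8769.

(a) f₀ = 7.16e+04 Hz  (b) Q = 0.8769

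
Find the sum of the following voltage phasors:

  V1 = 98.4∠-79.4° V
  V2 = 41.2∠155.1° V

Step 1 — Convert each phasor to rectangular form:
  V1 = 98.4·(cos(-79.4°) + j·sin(-79.4°)) = 18.1 - j96.72 V
  V2 = 41.2·(cos(155.1°) + j·sin(155.1°)) = -37.37 + j17.35 V
Step 2 — Sum components: V_total = -19.27 - j79.37 V.
Step 3 — Convert to polar: |V_total| = 81.68 V, ∠V_total = -103.6°.

V_total = 81.68∠-103.6° V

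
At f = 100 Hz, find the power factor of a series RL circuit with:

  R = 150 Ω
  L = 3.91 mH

Step 1 — Angular frequency: ω = 2π·f = 2π·100 = 628.3 rad/s.
Step 2 — Component impedances:
  R: Z = R = 150 Ω
  L: Z = jωL = j·628.3·0.00391 = 0 + j2.457 Ω
Step 3 — Series combination: Z_total = R + L = 150 + j2.457 Ω = 150∠0.9° Ω.
Step 4 — Power factor: PF = cos(φ) = Re(Z)/|Z| = 150/150.02 = 0.9999.
Step 5 — Type: Im(Z) = 2.457 ⇒ lagging (phase φ = 0.9°).

PF = 0.9999 (lagging, φ = 0.9°)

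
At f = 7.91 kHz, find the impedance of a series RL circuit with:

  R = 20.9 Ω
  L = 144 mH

Step 1 — Angular frequency: ω = 2π·f = 2π·7910 = 4.97e+04 rad/s.
Step 2 — Component impedances:
  R: Z = R = 20.9 Ω
  L: Z = jωL = j·4.97e+04·0.144 = 0 + j7157 Ω
Step 3 — Series combination: Z_total = R + L = 20.9 + j7157 Ω = 7157∠89.8° Ω.

Z = 20.9 + j7157 Ω = 7157∠89.8° Ω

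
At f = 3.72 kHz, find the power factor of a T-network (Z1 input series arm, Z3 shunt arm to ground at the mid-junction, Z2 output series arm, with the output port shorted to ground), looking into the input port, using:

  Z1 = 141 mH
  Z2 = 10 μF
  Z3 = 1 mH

Step 1 — Angular frequency: ω = 2π·f = 2π·3720 = 2.337e+04 rad/s.
Step 2 — Component impedances:
  Z1: Z = jωL = j·2.337e+04·0.141 = 0 + j3296 Ω
  Z2: Z = 1/(jωC) = -j/(ω·C) = 0 - j4.278 Ω
  Z3: Z = jωL = j·2.337e+04·0.001 = 0 + j23.37 Ω
Step 3 — With the output port shorted to ground, the output series arm Z2 runs from the junction to ground; the shunt arm Z3 also runs from the junction to ground. They appear in parallel: Z3 || Z2 = 0 - j5.237 Ω.
Step 4 — Series with input arm Z1: Z_in = Z1 + (Z3 || Z2) = 0 + j3290 Ω = 3290∠90.0° Ω.
Step 5 — Power factor: PF = cos(φ) = Re(Z)/|Z| = 0/3290 = 0.
Step 6 — Type: Im(Z) = 3290 ⇒ lagging (phase φ = 90.0°).

PF = 0 (lagging, φ = 90.0°)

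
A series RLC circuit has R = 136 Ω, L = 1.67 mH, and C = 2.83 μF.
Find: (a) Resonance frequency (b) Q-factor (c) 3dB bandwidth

Step 1 — Resonance condition Im(Z)=0 gives ω₀ = 1/√(LC).
Step 2 — ω₀ = 1/√(0.00167·2.83e-06) = 1.455e+04 rad/s.
Step 3 — f₀ = ω₀/(2π) = 2315 Hz.
Step 4 — Series Q: Q = ω₀L/R = 1.455e+04·0.00167/136 = 0.1786.
Step 5 — 3dB bandwidth: Δω = ω₀/Q = 8.144e+04 rad/s; BW = Δω/(2π) = 1.296e+04 Hz.

(a) f₀ = 2315 Hz  (b) Q = 0.1786  (c) BW = 1.296e+04 Hz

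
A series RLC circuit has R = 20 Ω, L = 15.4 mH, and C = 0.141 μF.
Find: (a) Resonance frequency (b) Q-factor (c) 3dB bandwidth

Step 1 — Resonance condition Im(Z)=0 gives ω₀ = 1/√(LC).
Step 2 — ω₀ = 1/√(0.0154·1.41e-07) = 2.146e+04 rad/s.
Step 3 — f₀ = ω₀/(2π) = 3415 Hz.
Step 4 — Series Q: Q = ω₀L/R = 2.146e+04·0.0154/20 = 16.52.
Step 5 — 3dB bandwidth: Δω = ω₀/Q = 1299 rad/s; BW = Δω/(2π) = 206.7 Hz.

(a) f₀ = 3415 Hz  (b) Q = 16.52  (c) BW = 206.7 Hz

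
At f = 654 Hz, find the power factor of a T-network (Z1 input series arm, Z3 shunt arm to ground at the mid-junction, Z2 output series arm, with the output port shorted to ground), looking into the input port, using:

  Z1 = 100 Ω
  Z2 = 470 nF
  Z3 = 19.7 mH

Step 1 — Angular frequency: ω = 2π·f = 2π·654 = 4109 rad/s.
Step 2 — Component impedances:
  Z1: Z = R = 100 Ω
  Z2: Z = 1/(jωC) = -j/(ω·C) = 0 - j517.8 Ω
  Z3: Z = jωL = j·4109·0.0197 = 0 + j80.95 Ω
Step 3 — With the output port shorted to ground, the output series arm Z2 runs from the junction to ground; the shunt arm Z3 also runs from the junction to ground. They appear in parallel: Z3 || Z2 = 0 + j95.95 Ω.
Step 4 — Series with input arm Z1: Z_in = Z1 + (Z3 || Z2) = 100 + j95.95 Ω = 138.6∠43.8° Ω.
Step 5 — Power factor: PF = cos(φ) = Re(Z)/|Z| = 100/138.59 = 0.7216.
Step 6 — Type: Im(Z) = 95.95 ⇒ lagging (phase φ = 43.8°).

PF = 0.7216 (lagging, φ = 43.8°)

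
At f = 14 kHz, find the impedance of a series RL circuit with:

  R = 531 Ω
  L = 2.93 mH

Step 1 — Angular frequency: ω = 2π·f = 2π·1.4e+04 = 8.796e+04 rad/s.
Step 2 — Component impedances:
  R: Z = R = 531 Ω
  L: Z = jωL = j·8.796e+04·0.00293 = 0 + j257.7 Ω
Step 3 — Series combination: Z_total = R + L = 531 + j257.7 Ω = 590.2∠25.9° Ω.

Z = 531 + j257.7 Ω = 590.2∠25.9° Ω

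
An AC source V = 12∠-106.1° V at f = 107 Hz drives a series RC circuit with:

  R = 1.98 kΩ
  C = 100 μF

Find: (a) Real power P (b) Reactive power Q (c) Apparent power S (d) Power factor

Step 1 — Angular frequency: ω = 2π·f = 2π·107 = 672.3 rad/s.
Step 2 — Component impedances:
  R: Z = R = 1980 Ω
  C: Z = 1/(jωC) = -j/(ω·C) = 0 - j14.87 Ω
Step 3 — Series combination: Z_total = R + C = 1980 - j14.87 Ω = 1980∠-0.4° Ω.
Step 4 — Source phasor: V = 12∠-106.1° V = -3.328 - j11.53 V.
Step 5 — Current: I = V / Z = -0.001637 - j0.005835 A = 0.00606∠-105.7° A.
Step 6 — Complex power: S = V·I* = 0.07272 - j0.0005463 VA.
Step 7 — Real power: P = Re(S) = 0.07272 W.
Step 8 — Reactive power: Q = Im(S) = -0.0005463 VAR.
Step 9 — Apparent power: |S| = 0.07273 VA.
Step 10 — Power factor: PF = P/|S| = 1 (leading).

(a) P = 0.07272 W  (b) Q = -0.0005463 VAR  (c) S = 0.07273 VA  (d) PF = 1 (leading)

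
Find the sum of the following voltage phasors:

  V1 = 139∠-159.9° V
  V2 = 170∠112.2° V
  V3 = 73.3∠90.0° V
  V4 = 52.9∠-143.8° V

Step 1 — Convert each phasor to rectangular form:
  V1 = 139·(cos(-159.9°) + j·sin(-159.9°)) = -130.5 - j47.77 V
  V2 = 170·(cos(112.2°) + j·sin(112.2°)) = -64.23 + j157.4 V
  V3 = 73.3·(cos(90.0°) + j·sin(90.0°)) = 0 + j73.3 V
  V4 = 52.9·(cos(-143.8°) + j·sin(-143.8°)) = -42.69 - j31.24 V
Step 2 — Sum components: V_total = -237.5 + j151.7 V.
Step 3 — Convert to polar: |V_total| = 281.8 V, ∠V_total = 147.4°.

V_total = 281.8∠147.4° V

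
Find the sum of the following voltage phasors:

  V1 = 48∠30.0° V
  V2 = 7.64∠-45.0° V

Step 1 — Convert each phasor to rectangular form:
  V1 = 48·(cos(30.0°) + j·sin(30.0°)) = 41.57 + j24 V
  V2 = 7.64·(cos(-45.0°) + j·sin(-45.0°)) = 5.402 - j5.402 V
Step 2 — Sum components: V_total = 46.97 + j18.6 V.
Step 3 — Convert to polar: |V_total| = 50.52 V, ∠V_total = 21.6°.

V_total = 50.52∠21.6° V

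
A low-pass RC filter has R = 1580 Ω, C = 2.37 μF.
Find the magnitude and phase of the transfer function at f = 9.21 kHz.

Step 1 — Angular frequency: ω = 2π·9210 = 5.787e+04 rad/s.
Step 2 — Transfer function: H(jω) = 1/(1 + jωRC).
Step 3 — Denominator: 1 + jωRC = 1 + j·5.787e+04·1580·2.37e-06 = 1 + j216.7.
Step 4 — H = 2.13e-05 - j0.004615.
Step 5 — Magnitude: |H| = 0.004615 (-46.7 dB); phase: φ = -89.7°.

|H| = 0.004615 (-46.7 dB), φ = -89.7°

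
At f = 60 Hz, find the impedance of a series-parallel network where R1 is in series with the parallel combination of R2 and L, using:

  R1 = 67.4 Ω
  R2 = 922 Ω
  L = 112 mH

Step 1 — Angular frequency: ω = 2π·f = 2π·60 = 377 rad/s.
Step 2 — Component impedances:
  R1: Z = R = 67.4 Ω
  R2: Z = R = 922 Ω
  L: Z = jωL = j·377·0.112 = 0 + j42.22 Ω
Step 3 — Parallel branch: R2 || L = 1/(1/R2 + 1/L) = 1.93 + j42.13 Ω.
Step 4 — Series with R1: Z_total = R1 + (R2 || L) = 69.33 + j42.13 Ω = 81.13∠31.3° Ω.

Z = 69.33 + j42.13 Ω = 81.13∠31.3° Ω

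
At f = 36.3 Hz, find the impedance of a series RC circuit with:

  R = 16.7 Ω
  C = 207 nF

Step 1 — Angular frequency: ω = 2π·f = 2π·36.3 = 228.1 rad/s.
Step 2 — Component impedances:
  R: Z = R = 16.7 Ω
  C: Z = 1/(jωC) = -j/(ω·C) = 0 - j2.118e+04 Ω
Step 3 — Series combination: Z_total = R + C = 16.7 - j2.118e+04 Ω = 2.118e+04∠-90.0° Ω.

Z = 16.7 - j2.118e+04 Ω = 2.118e+04∠-90.0° Ω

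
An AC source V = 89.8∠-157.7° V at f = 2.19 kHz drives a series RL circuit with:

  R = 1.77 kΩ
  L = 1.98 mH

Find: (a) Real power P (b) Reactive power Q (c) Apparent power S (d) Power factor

Step 1 — Angular frequency: ω = 2π·f = 2π·2190 = 1.376e+04 rad/s.
Step 2 — Component impedances:
  R: Z = R = 1770 Ω
  L: Z = jωL = j·1.376e+04·0.00198 = 0 + j27.25 Ω
Step 3 — Series combination: Z_total = R + L = 1770 + j27.25 Ω = 1770∠0.9° Ω.
Step 4 — Source phasor: V = 89.8∠-157.7° V = -83.08 - j34.08 V.
Step 5 — Current: I = V / Z = -0.04723 - j0.01852 A = 0.05073∠-158.6° A.
Step 6 — Complex power: S = V·I* = 4.555 + j0.07011 VA.
Step 7 — Real power: P = Re(S) = 4.555 W.
Step 8 — Reactive power: Q = Im(S) = 0.07011 VAR.
Step 9 — Apparent power: |S| = 4.555 VA.
Step 10 — Power factor: PF = P/|S| = 0.9999 (lagging).

(a) P = 4.555 W  (b) Q = 0.07011 VAR  (c) S = 4.555 VA  (d) PF = 0.9999 (lagging)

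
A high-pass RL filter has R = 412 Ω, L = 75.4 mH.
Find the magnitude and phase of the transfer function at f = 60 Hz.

Step 1 — Angular frequency: ω = 2π·60 = 377 rad/s.
Step 2 — Transfer function: H(jω) = jωL/(R + jωL).
Step 3 — Numerator jωL = j·28.43; denominator R + jωL = 412 + j28.43.
Step 4 — H = 0.004737 + j0.06867.
Step 5 — Magnitude: |H| = 0.06883 (-23.2 dB); phase: φ = 86.1°.

|H| = 0.06883 (-23.2 dB), φ = 86.1°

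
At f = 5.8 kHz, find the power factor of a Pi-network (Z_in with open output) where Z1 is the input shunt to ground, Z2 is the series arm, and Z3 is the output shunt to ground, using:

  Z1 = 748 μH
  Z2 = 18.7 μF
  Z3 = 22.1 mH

Step 1 — Angular frequency: ω = 2π·f = 2π·5800 = 3.644e+04 rad/s.
Step 2 — Component impedances:
  Z1: Z = jωL = j·3.644e+04·0.000748 = 0 + j27.26 Ω
  Z2: Z = 1/(jωC) = -j/(ω·C) = 0 - j1.467 Ω
  Z3: Z = jωL = j·3.644e+04·0.0221 = 0 + j805.4 Ω
Step 3 — With open output, the series arm Z2 and the output shunt Z3 appear in series to ground: Z2 + Z3 = 0 + j803.9 Ω.
Step 4 — Parallel with input shunt Z1: Z_in = Z1 || (Z2 + Z3) = 0 + j26.36 Ω = 26.36∠90.0° Ω.
Step 5 — Power factor: PF = cos(φ) = Re(Z)/|Z| = -0/26.36 = -0.
Step 6 — Type: Im(Z) = 26.36 ⇒ lagging (phase φ = 90.0°).

PF = -0 (lagging, φ = 90.0°)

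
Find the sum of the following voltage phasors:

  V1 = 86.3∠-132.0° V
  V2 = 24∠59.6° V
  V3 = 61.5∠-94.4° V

Step 1 — Convert each phasor to rectangular form:
  V1 = 86.3·(cos(-132.0°) + j·sin(-132.0°)) = -57.75 - j64.13 V
  V2 = 24·(cos(59.6°) + j·sin(59.6°)) = 12.14 + j20.7 V
  V3 = 61.5·(cos(-94.4°) + j·sin(-94.4°)) = -4.718 - j61.32 V
Step 2 — Sum components: V_total = -50.32 - j104.8 V.
Step 3 — Convert to polar: |V_total| = 116.2 V, ∠V_total = -115.7°.

V_total = 116.2∠-115.7° V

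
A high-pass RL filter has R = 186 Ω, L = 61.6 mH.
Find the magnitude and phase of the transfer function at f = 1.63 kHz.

Step 1 — Angular frequency: ω = 2π·1630 = 1.024e+04 rad/s.
Step 2 — Transfer function: H(jω) = jωL/(R + jωL).
Step 3 — Numerator jωL = j·630.9; denominator R + jωL = 186 + j630.9.
Step 4 — H = 0.92 + j0.2712.
Step 5 — Magnitude: |H| = 0.9592 (-0.4 dB); phase: φ = 16.4°.

|H| = 0.9592 (-0.4 dB), φ = 16.4°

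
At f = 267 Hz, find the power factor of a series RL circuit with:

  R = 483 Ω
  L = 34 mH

Step 1 — Angular frequency: ω = 2π·f = 2π·267 = 1678 rad/s.
Step 2 — Component impedances:
  R: Z = R = 483 Ω
  L: Z = jωL = j·1678·0.034 = 0 + j57.04 Ω
Step 3 — Series combination: Z_total = R + L = 483 + j57.04 Ω = 486.4∠6.7° Ω.
Step 4 — Power factor: PF = cos(φ) = Re(Z)/|Z| = 483/486.36 = 0.9931.
Step 5 — Type: Im(Z) = 57.04 ⇒ lagging (phase φ = 6.7°).

PF = 0.9931 (lagging, φ = 6.7°)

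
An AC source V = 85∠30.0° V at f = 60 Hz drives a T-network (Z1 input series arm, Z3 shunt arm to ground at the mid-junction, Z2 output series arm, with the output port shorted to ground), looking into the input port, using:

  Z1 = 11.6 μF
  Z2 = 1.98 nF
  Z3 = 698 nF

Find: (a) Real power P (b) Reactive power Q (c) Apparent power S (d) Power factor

Step 1 — Angular frequency: ω = 2π·f = 2π·60 = 377 rad/s.
Step 2 — Component impedances:
  Z1: Z = 1/(jωC) = -j/(ω·C) = 0 - j228.7 Ω
  Z2: Z = 1/(jωC) = -j/(ω·C) = 0 - j1.34e+06 Ω
  Z3: Z = 1/(jωC) = -j/(ω·C) = 0 - j3800 Ω
Step 3 — With the output port shorted to ground, the output series arm Z2 runs from the junction to ground; the shunt arm Z3 also runs from the junction to ground. They appear in parallel: Z3 || Z2 = 0 - j3790 Ω.
Step 4 — Series with input arm Z1: Z_in = Z1 + (Z3 || Z2) = 0 - j4018 Ω = 4018∠-90.0° Ω.
Step 5 — Source phasor: V = 85∠30.0° V = 73.61 + j42.5 V.
Step 6 — Current: I = V / Z = -0.01058 + j0.01832 A = 0.02115∠120.0° A.
Step 7 — Complex power: S = V·I* = 0 - j1.798 VA.
Step 8 — Real power: P = Re(S) = 0 W.
Step 9 — Reactive power: Q = Im(S) = -1.798 VAR.
Step 10 — Apparent power: |S| = 1.798 VA.
Step 11 — Power factor: PF = P/|S| = 0 (leading).

(a) P = 0 W  (b) Q = -1.798 VAR  (c) S = 1.798 VA  (d) PF = 0 (leading)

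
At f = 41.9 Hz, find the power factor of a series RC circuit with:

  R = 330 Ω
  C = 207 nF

Step 1 — Angular frequency: ω = 2π·f = 2π·41.9 = 263.3 rad/s.
Step 2 — Component impedances:
  R: Z = R = 330 Ω
  C: Z = 1/(jωC) = -j/(ω·C) = 0 - j1.835e+04 Ω
Step 3 — Series combination: Z_total = R + C = 330 - j1.835e+04 Ω = 1.835e+04∠-89.0° Ω.
Step 4 — Power factor: PF = cos(φ) = Re(Z)/|Z| = 330/1.835e+04 = 0.01798.
Step 5 — Type: Im(Z) = -1.835e+04 ⇒ leading (phase φ = -89.0°).

PF = 0.01798 (leading, φ = -89.0°)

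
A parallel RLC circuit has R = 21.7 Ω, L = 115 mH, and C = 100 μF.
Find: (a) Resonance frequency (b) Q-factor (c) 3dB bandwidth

Step 1 — Resonance: ω₀ = 1/√(LC) = 1/√(0.115·0.0001) = 294.9 rad/s.
Step 2 — f₀ = ω₀/(2π) = 46.93 Hz.
Step 3 — Parallel Q: Q = R/(ω₀L) = 21.7/(294.9·0.115) = 0.6399.
Step 4 — Bandwidth: Δω = ω₀/Q = 460.8 rad/s; BW = Δω/(2π) = 73.34 Hz.

(a) f₀ = 46.93 Hz  (b) Q = 0.6399  (c) BW = 73.34 Hz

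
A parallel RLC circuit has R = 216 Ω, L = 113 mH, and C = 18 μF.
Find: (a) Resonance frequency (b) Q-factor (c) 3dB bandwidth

Step 1 — Resonance: ω₀ = 1/√(LC) = 1/√(0.113·1.8e-05) = 701.2 rad/s.
Step 2 — f₀ = ω₀/(2π) = 111.6 Hz.
Step 3 — Parallel Q: Q = R/(ω₀L) = 216/(701.2·0.113) = 2.726.
Step 4 — Bandwidth: Δω = ω₀/Q = 257.2 rad/s; BW = Δω/(2π) = 40.93 Hz.

(a) f₀ = 111.6 Hz  (b) Q = 2.726  (c) BW = 40.93 Hz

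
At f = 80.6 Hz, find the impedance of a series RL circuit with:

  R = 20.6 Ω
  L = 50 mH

Step 1 — Angular frequency: ω = 2π·f = 2π·80.6 = 506.4 rad/s.
Step 2 — Component impedances:
  R: Z = R = 20.6 Ω
  L: Z = jωL = j·506.4·0.05 = 0 + j25.32 Ω
Step 3 — Series combination: Z_total = R + L = 20.6 + j25.32 Ω = 32.64∠50.9° Ω.

Z = 20.6 + j25.32 Ω = 32.64∠50.9° Ω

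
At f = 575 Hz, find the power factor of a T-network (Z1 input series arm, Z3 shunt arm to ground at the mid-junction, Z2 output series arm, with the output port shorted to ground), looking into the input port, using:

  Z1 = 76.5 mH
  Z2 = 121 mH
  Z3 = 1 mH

Step 1 — Angular frequency: ω = 2π·f = 2π·575 = 3613 rad/s.
Step 2 — Component impedances:
  Z1: Z = jωL = j·3613·0.0765 = 0 + j276.4 Ω
  Z2: Z = jωL = j·3613·0.121 = 0 + j437.2 Ω
  Z3: Z = jωL = j·3613·0.001 = 0 + j3.613 Ω
Step 3 — With the output port shorted to ground, the output series arm Z2 runs from the junction to ground; the shunt arm Z3 also runs from the junction to ground. They appear in parallel: Z3 || Z2 = 0 + j3.583 Ω.
Step 4 — Series with input arm Z1: Z_in = Z1 + (Z3 || Z2) = 0 + j280 Ω = 280∠90.0° Ω.
Step 5 — Power factor: PF = cos(φ) = Re(Z)/|Z| = 0/280 = 0.
Step 6 — Type: Im(Z) = 280 ⇒ lagging (phase φ = 90.0°).

PF = 0 (lagging, φ = 90.0°)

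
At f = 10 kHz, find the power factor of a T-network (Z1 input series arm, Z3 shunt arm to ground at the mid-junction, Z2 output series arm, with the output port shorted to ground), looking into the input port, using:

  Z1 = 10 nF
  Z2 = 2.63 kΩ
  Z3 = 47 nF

Step 1 — Angular frequency: ω = 2π·f = 2π·1e+04 = 6.283e+04 rad/s.
Step 2 — Component impedances:
  Z1: Z = 1/(jωC) = -j/(ω·C) = 0 - j1592 Ω
  Z2: Z = R = 2630 Ω
  Z3: Z = 1/(jωC) = -j/(ω·C) = 0 - j338.6 Ω
Step 3 — With the output port shorted to ground, the output series arm Z2 runs from the junction to ground; the shunt arm Z3 also runs from the junction to ground. They appear in parallel: Z3 || Z2 = 42.89 - j333.1 Ω.
Step 4 — Series with input arm Z1: Z_in = Z1 + (Z3 || Z2) = 42.89 - j1925 Ω = 1925∠-88.7° Ω.
Step 5 — Power factor: PF = cos(φ) = Re(Z)/|Z| = 42.89/1925 = 0.02228.
Step 6 — Type: Im(Z) = -1925 ⇒ leading (phase φ = -88.7°).

PF = 0.02228 (leading, φ = -88.7°)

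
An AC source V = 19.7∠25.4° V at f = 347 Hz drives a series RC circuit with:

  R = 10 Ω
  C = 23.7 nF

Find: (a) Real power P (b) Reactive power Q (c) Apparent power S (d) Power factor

Step 1 — Angular frequency: ω = 2π·f = 2π·347 = 2180 rad/s.
Step 2 — Component impedances:
  R: Z = R = 10 Ω
  C: Z = 1/(jωC) = -j/(ω·C) = 0 - j1.935e+04 Ω
Step 3 — Series combination: Z_total = R + C = 10 - j1.935e+04 Ω = 1.935e+04∠-90.0° Ω.
Step 4 — Source phasor: V = 19.7∠25.4° V = 17.8 + j8.45 V.
Step 5 — Current: I = V / Z = -0.0004362 + j0.0009198 A = 0.001018∠115.4° A.
Step 6 — Complex power: S = V·I* = 1.036e-05 - j0.02005 VA.
Step 7 — Real power: P = Re(S) = 1.036e-05 W.
Step 8 — Reactive power: Q = Im(S) = -0.02005 VAR.
Step 9 — Apparent power: |S| = 0.02005 VA.
Step 10 — Power factor: PF = P/|S| = 0.0005167 (leading).

(a) P = 1.036e-05 W  (b) Q = -0.02005 VAR  (c) S = 0.02005 VA  (d) PF = 0.0005167 (leading)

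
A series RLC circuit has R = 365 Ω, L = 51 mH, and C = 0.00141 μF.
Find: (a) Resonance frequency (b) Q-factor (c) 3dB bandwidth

Step 1 — Resonance: ω₀ = 1/√(LC) = 1/√(0.051·1.41e-09) = 1.179e+05 rad/s.
Step 2 — f₀ = ω₀/(2π) = 1.877e+04 Hz.
Step 3 — Series Q: Q = ω₀L/R = 1.179e+05·0.051/365 = 16.48.
Step 4 — Bandwidth: Δω = ω₀/Q = 7157 rad/s; BW = Δω/(2π) = 1139 Hz.

(a) f₀ = 1.877e+04 Hz  (b) Q = 16.48  (c) BW = 1139 Hz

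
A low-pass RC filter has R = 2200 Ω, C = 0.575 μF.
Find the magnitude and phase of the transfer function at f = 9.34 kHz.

Step 1 — Angular frequency: ω = 2π·9340 = 5.868e+04 rad/s.
Step 2 — Transfer function: H(jω) = 1/(1 + jωRC).
Step 3 — Denominator: 1 + jωRC = 1 + j·5.868e+04·2200·5.75e-07 = 1 + j74.24.
Step 4 — H = 0.0001814 - j0.01347.
Step 5 — Magnitude: |H| = 0.01347 (-37.4 dB); phase: φ = -89.2°.

|H| = 0.01347 (-37.4 dB), φ = -89.2°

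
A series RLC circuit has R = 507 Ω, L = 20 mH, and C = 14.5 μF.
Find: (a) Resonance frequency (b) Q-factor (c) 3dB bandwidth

Step 1 — Resonance condition Im(Z)=0 gives ω₀ = 1/√(LC).
Step 2 — ω₀ = 1/√(0.02·1.45e-05) = 1857 rad/s.
Step 3 — f₀ = ω₀/(2π) = 295.5 Hz.
Step 4 — Series Q: Q = ω₀L/R = 1857·0.02/507 = 0.07325.
Step 5 — 3dB bandwidth: Δω = ω₀/Q = 2.535e+04 rad/s; BW = Δω/(2π) = 4035 Hz.

(a) f₀ = 295.5 Hz  (b) Q = 0.07325  (c) BW = 4035 Hz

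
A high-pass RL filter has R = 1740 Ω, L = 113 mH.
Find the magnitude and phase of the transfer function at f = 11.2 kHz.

Step 1 — Angular frequency: ω = 2π·1.12e+04 = 7.037e+04 rad/s.
Step 2 — Transfer function: H(jω) = jωL/(R + jωL).
Step 3 — Numerator jωL = j·7952; denominator R + jωL = 1740 + j7952.
Step 4 — H = 0.9543 + j0.2088.
Step 5 — Magnitude: |H| = 0.9769 (-0.2 dB); phase: φ = 12.3°.

|H| = 0.9769 (-0.2 dB), φ = 12.3°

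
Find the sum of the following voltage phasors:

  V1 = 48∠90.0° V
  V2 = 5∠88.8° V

Step 1 — Convert each phasor to rectangular form:
  V1 = 48·(cos(90.0°) + j·sin(90.0°)) = 0 + j48 V
  V2 = 5·(cos(88.8°) + j·sin(88.8°)) = 0.1047 + j4.999 V
Step 2 — Sum components: V_total = 0.1047 + j53 V.
Step 3 — Convert to polar: |V_total| = 53 V, ∠V_total = 89.9°.

V_total = 53∠89.9° V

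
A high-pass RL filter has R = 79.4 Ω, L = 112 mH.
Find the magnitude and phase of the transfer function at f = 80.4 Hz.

Step 1 — Angular frequency: ω = 2π·80.4 = 505.2 rad/s.
Step 2 — Transfer function: H(jω) = jωL/(R + jωL).
Step 3 — Numerator jωL = j·56.58; denominator R + jωL = 79.4 + j56.58.
Step 4 — H = 0.3368 + j0.4726.
Step 5 — Magnitude: |H| = 0.5803 (-4.7 dB); phase: φ = 54.5°.

|H| = 0.5803 (-4.7 dB), φ = 54.5°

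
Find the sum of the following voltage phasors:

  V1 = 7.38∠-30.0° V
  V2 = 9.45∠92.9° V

Step 1 — Convert each phasor to rectangular form:
  V1 = 7.38·(cos(-30.0°) + j·sin(-30.0°)) = 6.391 - j3.69 V
  V2 = 9.45·(cos(92.9°) + j·sin(92.9°)) = -0.4781 + j9.438 V
Step 2 — Sum components: V_total = 5.913 + j5.748 V.
Step 3 — Convert to polar: |V_total| = 8.246 V, ∠V_total = 44.2°.

V_total = 8.246∠44.2° V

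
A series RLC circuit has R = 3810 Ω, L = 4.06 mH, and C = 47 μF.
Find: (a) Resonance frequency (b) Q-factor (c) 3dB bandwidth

Step 1 — Resonance condition Im(Z)=0 gives ω₀ = 1/√(LC).
Step 2 — ω₀ = 1/√(0.00406·4.7e-05) = 2289 rad/s.
Step 3 — f₀ = ω₀/(2π) = 364.3 Hz.
Step 4 — Series Q: Q = ω₀L/R = 2289·0.00406/3810 = 0.002439.
Step 5 — 3dB bandwidth: Δω = ω₀/Q = 9.384e+05 rad/s; BW = Δω/(2π) = 1.494e+05 Hz.

(a) f₀ = 364.3 Hz  (b) Q = 0.002439  (c) BW = 1.494e+05 Hz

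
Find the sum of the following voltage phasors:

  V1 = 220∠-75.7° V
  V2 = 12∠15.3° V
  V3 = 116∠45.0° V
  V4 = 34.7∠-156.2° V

Step 1 — Convert each phasor to rectangular form:
  V1 = 220·(cos(-75.7°) + j·sin(-75.7°)) = 54.34 - j213.2 V
  V2 = 12·(cos(15.3°) + j·sin(15.3°)) = 11.57 + j3.166 V
  V3 = 116·(cos(45.0°) + j·sin(45.0°)) = 82.02 + j82.02 V
  V4 = 34.7·(cos(-156.2°) + j·sin(-156.2°)) = -31.75 - j14 V
Step 2 — Sum components: V_total = 116.2 - j142 V.
Step 3 — Convert to polar: |V_total| = 183.5 V, ∠V_total = -50.7°.

V_total = 183.5∠-50.7° V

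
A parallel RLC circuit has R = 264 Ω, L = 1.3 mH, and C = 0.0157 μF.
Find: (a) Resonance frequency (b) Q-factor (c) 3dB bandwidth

Step 1 — Resonance: ω₀ = 1/√(LC) = 1/√(0.0013·1.57e-08) = 2.213e+05 rad/s.
Step 2 — f₀ = ω₀/(2π) = 3.523e+04 Hz.
Step 3 — Parallel Q: Q = R/(ω₀L) = 264/(2.213e+05·0.0013) = 0.9174.
Step 4 — Bandwidth: Δω = ω₀/Q = 2.413e+05 rad/s; BW = Δω/(2π) = 3.84e+04 Hz.

(a) f₀ = 3.523e+04 Hz  (b) Q = 0.9174  (c) BW = 3.84e+04 Hz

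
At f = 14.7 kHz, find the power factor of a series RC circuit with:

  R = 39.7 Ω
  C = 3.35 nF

Step 1 — Angular frequency: ω = 2π·f = 2π·1.47e+04 = 9.236e+04 rad/s.
Step 2 — Component impedances:
  R: Z = R = 39.7 Ω
  C: Z = 1/(jωC) = -j/(ω·C) = 0 - j3232 Ω
Step 3 — Series combination: Z_total = R + C = 39.7 - j3232 Ω = 3232∠-89.3° Ω.
Step 4 — Power factor: PF = cos(φ) = Re(Z)/|Z| = 39.7/3232 = 0.01228.
Step 5 — Type: Im(Z) = -3232 ⇒ leading (phase φ = -89.3°).

PF = 0.01228 (leading, φ = -89.3°)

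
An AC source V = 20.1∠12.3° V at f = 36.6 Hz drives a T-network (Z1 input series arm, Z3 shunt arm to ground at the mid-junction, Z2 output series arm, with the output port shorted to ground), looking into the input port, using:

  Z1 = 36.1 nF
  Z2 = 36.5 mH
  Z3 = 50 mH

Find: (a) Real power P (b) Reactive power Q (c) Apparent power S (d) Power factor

Step 1 — Angular frequency: ω = 2π·f = 2π·36.6 = 230 rad/s.
Step 2 — Component impedances:
  Z1: Z = 1/(jωC) = -j/(ω·C) = 0 - j1.205e+05 Ω
  Z2: Z = jωL = j·230·0.0365 = 0 + j8.394 Ω
  Z3: Z = jωL = j·230·0.05 = 0 + j11.5 Ω
Step 3 — With the output port shorted to ground, the output series arm Z2 runs from the junction to ground; the shunt arm Z3 also runs from the junction to ground. They appear in parallel: Z3 || Z2 = 0 + j4.852 Ω.
Step 4 — Series with input arm Z1: Z_in = Z1 + (Z3 || Z2) = 0 - j1.205e+05 Ω = 1.205e+05∠-90.0° Ω.
Step 5 — Source phasor: V = 20.1∠12.3° V = 19.64 + j4.282 V.
Step 6 — Current: I = V / Z = -3.555e-05 + j0.000163 A = 0.0001669∠102.3° A.
Step 7 — Complex power: S = V·I* = 0 - j0.003354 VA.
Step 8 — Real power: P = Re(S) = 0 W.
Step 9 — Reactive power: Q = Im(S) = -0.003354 VAR.
Step 10 — Apparent power: |S| = 0.003354 VA.
Step 11 — Power factor: PF = P/|S| = 0 (leading).

(a) P = 0 W  (b) Q = -0.003354 VAR  (c) S = 0.003354 VA  (d) PF = 0 (leading)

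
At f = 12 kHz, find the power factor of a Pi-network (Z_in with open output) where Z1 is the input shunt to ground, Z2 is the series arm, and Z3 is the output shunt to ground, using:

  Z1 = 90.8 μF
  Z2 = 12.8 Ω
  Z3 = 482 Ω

Step 1 — Angular frequency: ω = 2π·f = 2π·1.2e+04 = 7.54e+04 rad/s.
Step 2 — Component impedances:
  Z1: Z = 1/(jωC) = -j/(ω·C) = 0 - j0.1461 Ω
  Z2: Z = R = 12.8 Ω
  Z3: Z = R = 482 Ω
Step 3 — With open output, the series arm Z2 and the output shunt Z3 appear in series to ground: Z2 + Z3 = 494.8 Ω.
Step 4 — Parallel with input shunt Z1: Z_in = Z1 || (Z2 + Z3) = 4.312e-05 - j0.1461 Ω = 0.1461∠-90.0° Ω.
Step 5 — Power factor: PF = cos(φ) = Re(Z)/|Z| = 4.312e-05/0.14607 = 0.0002952.
Step 6 — Type: Im(Z) = -0.1461 ⇒ leading (phase φ = -90.0°).

PF = 0.0002952 (leading, φ = -90.0°)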